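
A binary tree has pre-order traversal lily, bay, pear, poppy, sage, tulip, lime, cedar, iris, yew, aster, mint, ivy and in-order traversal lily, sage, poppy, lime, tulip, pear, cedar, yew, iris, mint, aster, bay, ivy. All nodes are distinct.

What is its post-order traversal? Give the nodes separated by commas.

sage, lime, tulip, poppy, yew, mint, aster, iris, cedar, pear, ivy, bay, lily

The first element of pre-order is the root; it splits in-order into left and right subtrees.
Root lily: left subtree has 0 nodes { }, right has 12 {sage, poppy, lime, tulip, pear, cedar, yew, iris, mint, aster, bay, ivy}.
  Root bay: left subtree has 10 nodes {sage, poppy, lime, tulip, pear, cedar, yew, iris, mint, aster}, right has 1 {ivy}.
    Root pear: left subtree has 4 nodes {sage, poppy, lime, tulip}, right has 5 {cedar, yew, iris, mint, aster}.
      Root poppy: left subtree has 1 node {sage}, right has 2 {lime, tulip}.
        Root tulip: left subtree has 1 node {lime}, right has 0 { }.
      Root cedar: left subtree has 0 nodes { }, right has 4 {yew, iris, mint, aster}.
        Root iris: left subtree has 1 node {yew}, right has 2 {mint, aster}.
          Root aster: left subtree has 1 node {mint}, right has 0 { }.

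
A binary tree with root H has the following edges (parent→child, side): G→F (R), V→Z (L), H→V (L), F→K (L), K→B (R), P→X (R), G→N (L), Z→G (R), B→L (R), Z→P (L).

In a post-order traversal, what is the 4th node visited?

Post-order visits the left subtree, then the right subtree, then the node.
At H: go left to V.
  At V: go left to Z.
    At Z: go left to P.
      At P: no left child.
      At P: go right to X.
        X is a leaf — visit X.
      Visit P.
    At Z: go right to G.
      At G: go left to N.
        N is a leaf — visit N.
      At G: go right to F.
        At F: go left to K.
          At K: no left child.
          At K: go right to B.
            At B: no left child.
            At B: go right to L.
              L is a leaf — visit L.
            Visit B.
          Visit K.
        At F: no right child.
        Visit F.
      Visit G.
    Visit Z.
  At V: no right child.
  Visit V.
At H: no right child.
Visit H.
Full post-order sequence: X, P, N, L, B, K, F, G, Z, V, H.

L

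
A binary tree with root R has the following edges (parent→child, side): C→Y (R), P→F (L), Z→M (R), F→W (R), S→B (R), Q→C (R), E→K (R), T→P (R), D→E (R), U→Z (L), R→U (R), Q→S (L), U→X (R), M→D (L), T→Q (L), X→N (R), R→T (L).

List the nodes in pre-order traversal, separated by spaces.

R T Q S B C Y P F W U Z M D E K X N

Pre-order visits the node, then its left subtree, then its right subtree.
Visit R.
At R: go left to T.
  Visit T.
  At T: go left to Q.
    Visit Q.
    At Q: go left to S.
      Visit S.
      At S: no left child.
      At S: go right to B.
        B is a leaf — visit B.
    At Q: go right to C.
      Visit C.
      At C: no left child.
      At C: go right to Y.
        Y is a leaf — visit Y.
  At T: go right to P.
    Visit P.
    At P: go left to F.
      Visit F.
      At F: no left child.
      At F: go right to W.
        W is a leaf — visit W.
    At P: no right child.
At R: go right to U.
  Visit U.
  At U: go left to Z.
    Visit Z.
    At Z: no left child.
    At Z: go right to M.
      Visit M.
      At M: go left to D.
        Visit D.
        At D: no left child.
        At D: go right to E.
          Visit E.
          At E: no left child.
          At E: go right to K.
            K is a leaf — visit K.
      At M: no right child.
  At U: go right to X.
    Visit X.
    At X: no left child.
    At X: go right to N.
      N is a leaf — visit N.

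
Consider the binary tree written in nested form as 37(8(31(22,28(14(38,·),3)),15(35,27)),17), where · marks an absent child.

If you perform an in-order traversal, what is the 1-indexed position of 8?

7

In-order visits the left subtree, then the node, then the right subtree.
At 37: go left to 8.
  At 8: go left to 31.
    At 31: go left to 22.
      22 is a leaf — visit 22.
    Visit 31.
    At 31: go right to 28.
      At 28: go left to 14.
        At 14: go left to 38.
          38 is a leaf — visit 38.
        Visit 14.
        At 14: no right child.
      Visit 28.
      At 28: go right to 3.
        3 is a leaf — visit 3.
  Visit 8.
  At 8: go right to 15.
    At 15: go left to 35.
      35 is a leaf — visit 35.
    Visit 15.
    At 15: go right to 27.
      27 is a leaf — visit 27.
Visit 37.
At 37: go right to 17.
  17 is a leaf — visit 17.
Full in-order sequence: 22, 31, 38, 14, 28, 3, 8, 35, 15, 27, 37, 17.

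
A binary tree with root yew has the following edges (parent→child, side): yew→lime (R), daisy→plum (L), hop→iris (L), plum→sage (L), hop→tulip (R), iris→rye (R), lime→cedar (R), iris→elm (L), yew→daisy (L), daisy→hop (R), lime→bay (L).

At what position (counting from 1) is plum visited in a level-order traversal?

4

Level-order visits nodes level by level from the root, left to right within each level.
Level 0: yew
Level 1: daisy, lime
Level 2: plum, hop, bay, cedar
Level 3: sage, iris, tulip
Level 4: elm, rye
Full level-order sequence: yew, daisy, lime, plum, hop, bay, cedar, sage, iris, tulip, elm, rye.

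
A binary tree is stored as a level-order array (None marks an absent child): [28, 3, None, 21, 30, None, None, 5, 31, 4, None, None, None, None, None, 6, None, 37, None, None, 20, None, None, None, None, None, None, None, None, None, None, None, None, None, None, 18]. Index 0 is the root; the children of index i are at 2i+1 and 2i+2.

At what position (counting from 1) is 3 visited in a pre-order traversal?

2

Pre-order visits the node, then its left subtree, then its right subtree.
Visit 28.
At 28: go left to 3.
  Visit 3.
  At 3: go left to 21.
    Visit 21.
    At 21: go left to 5.
      Visit 5.
      At 5: go left to 6.
        6 is a leaf — visit 6.
      At 5: no right child.
    At 21: go right to 31.
      Visit 31.
      At 31: go left to 37.
        Visit 37.
        At 37: go left to 18.
          18 is a leaf — visit 18.
        At 37: no right child.
      At 31: no right child.
  At 3: go right to 30.
    Visit 30.
    At 30: go left to 4.
      Visit 4.
      At 4: no left child.
      At 4: go right to 20.
        20 is a leaf — visit 20.
    At 30: no right child.
At 28: no right child.
Full pre-order sequence: 28, 3, 21, 5, 6, 31, 37, 18, 30, 4, 20.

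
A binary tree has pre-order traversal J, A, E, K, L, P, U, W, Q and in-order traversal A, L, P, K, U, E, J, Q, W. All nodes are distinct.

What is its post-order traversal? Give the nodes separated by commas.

P, L, U, K, E, A, Q, W, J

The first element of pre-order is the root; it splits in-order into left and right subtrees.
Root J: left subtree has 6 nodes {A, L, P, K, U, E}, right has 2 {Q, W}.
  Root A: left subtree has 0 nodes { }, right has 5 {L, P, K, U, E}.
    Root E: left subtree has 4 nodes {L, P, K, U}, right has 0 { }.
      Root K: left subtree has 2 nodes {L, P}, right has 1 {U}.
        Root L: left subtree has 0 nodes { }, right has 1 {P}.
  Root W: left subtree has 1 node {Q}, right has 0 { }.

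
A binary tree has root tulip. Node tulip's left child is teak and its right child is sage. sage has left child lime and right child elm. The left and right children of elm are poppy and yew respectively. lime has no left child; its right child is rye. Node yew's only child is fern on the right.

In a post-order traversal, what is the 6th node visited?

Post-order visits the left subtree, then the right subtree, then the node.
At tulip: go left to teak.
  teak is a leaf — visit teak.
At tulip: go right to sage.
  At sage: go left to lime.
    At lime: no left child.
    At lime: go right to rye.
      rye is a leaf — visit rye.
    Visit lime.
  At sage: go right to elm.
    At elm: go left to poppy.
      poppy is a leaf — visit poppy.
    At elm: go right to yew.
      At yew: no left child.
      At yew: go right to fern.
        fern is a leaf — visit fern.
      Visit yew.
    Visit elm.
  Visit sage.
Visit tulip.
Full post-order sequence: teak, rye, lime, poppy, fern, yew, elm, sage, tulip.

yew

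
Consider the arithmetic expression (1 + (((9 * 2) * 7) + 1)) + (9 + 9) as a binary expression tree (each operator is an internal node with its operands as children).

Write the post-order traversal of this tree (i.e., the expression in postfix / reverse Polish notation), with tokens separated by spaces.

Post-order on an expression tree gives postfix notation: for each operator, emit left operand, right operand, then the operator.

1 9 2 * 7 * 1 + + 9 9 + +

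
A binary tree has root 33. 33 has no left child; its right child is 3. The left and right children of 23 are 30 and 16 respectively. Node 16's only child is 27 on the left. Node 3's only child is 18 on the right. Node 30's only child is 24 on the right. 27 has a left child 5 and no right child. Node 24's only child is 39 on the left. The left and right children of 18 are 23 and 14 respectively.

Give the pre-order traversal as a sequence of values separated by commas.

Pre-order visits the node, then its left subtree, then its right subtree.
Visit 33.
At 33: no left child.
At 33: go right to 3.
  Visit 3.
  At 3: no left child.
  At 3: go right to 18.
    Visit 18.
    At 18: go left to 23.
      Visit 23.
      At 23: go left to 30.
        Visit 30.
        At 30: no left child.
        At 30: go right to 24.
          Visit 24.
          At 24: go left to 39.
            39 is a leaf — visit 39.
          At 24: no right child.
      At 23: go right to 16.
        Visit 16.
        At 16: go left to 27.
          Visit 27.
          At 27: go left to 5.
            5 is a leaf — visit 5.
          At 27: no right child.
        At 16: no right child.
    At 18: go right to 14.
      14 is a leaf — visit 14.

33, 3, 18, 23, 30, 24, 39, 16, 27, 5, 14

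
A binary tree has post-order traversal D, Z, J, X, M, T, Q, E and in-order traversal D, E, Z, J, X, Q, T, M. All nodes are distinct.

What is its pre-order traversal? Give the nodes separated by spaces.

The last element of post-order is the root; it splits in-order into left and right subtrees.
Root E: left subtree has 1 node {D}, right has 6 {Z, J, X, Q, T, M}.
  Root Q: left subtree has 3 nodes {Z, J, X}, right has 2 {T, M}.
    Root X: left subtree has 2 nodes {Z, J}, right has 0 { }.
      Root J: left subtree has 1 node {Z}, right has 0 { }.
    Root T: left subtree has 0 nodes { }, right has 1 {M}.

E D Q X J Z T M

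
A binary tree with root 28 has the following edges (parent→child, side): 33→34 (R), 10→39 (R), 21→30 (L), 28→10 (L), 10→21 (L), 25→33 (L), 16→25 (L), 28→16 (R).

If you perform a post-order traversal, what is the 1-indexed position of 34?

Post-order visits the left subtree, then the right subtree, then the node.
At 28: go left to 10.
  At 10: go left to 21.
    At 21: go left to 30.
      30 is a leaf — visit 30.
    At 21: no right child.
    Visit 21.
  At 10: go right to 39.
    39 is a leaf — visit 39.
  Visit 10.
At 28: go right to 16.
  At 16: go left to 25.
    At 25: go left to 33.
      At 33: no left child.
      At 33: go right to 34.
        34 is a leaf — visit 34.
      Visit 33.
    At 25: no right child.
    Visit 25.
  At 16: no right child.
  Visit 16.
Visit 28.
Full post-order sequence: 30, 21, 39, 10, 34, 33, 25, 16, 28.

5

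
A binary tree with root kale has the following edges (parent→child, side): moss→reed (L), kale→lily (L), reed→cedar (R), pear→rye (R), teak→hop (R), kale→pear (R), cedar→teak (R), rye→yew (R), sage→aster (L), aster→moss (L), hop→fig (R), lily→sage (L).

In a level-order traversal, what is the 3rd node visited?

pear

Level-order visits nodes level by level from the root, left to right within each level.
Level 0: kale
Level 1: lily, pear
Level 2: sage, rye
Level 3: aster, yew
Level 4: moss
Level 5: reed
Level 6: cedar
Level 7: teak
Level 8: hop
Level 9: fig
Full level-order sequence: kale, lily, pear, sage, rye, aster, yew, moss, reed, cedar, teak, hop, fig.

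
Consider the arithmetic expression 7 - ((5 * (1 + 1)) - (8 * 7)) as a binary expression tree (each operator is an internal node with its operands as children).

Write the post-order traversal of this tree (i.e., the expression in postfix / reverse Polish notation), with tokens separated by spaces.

Post-order on an expression tree gives postfix notation: for each operator, emit left operand, right operand, then the operator.

7 5 1 1 + * 8 7 * - -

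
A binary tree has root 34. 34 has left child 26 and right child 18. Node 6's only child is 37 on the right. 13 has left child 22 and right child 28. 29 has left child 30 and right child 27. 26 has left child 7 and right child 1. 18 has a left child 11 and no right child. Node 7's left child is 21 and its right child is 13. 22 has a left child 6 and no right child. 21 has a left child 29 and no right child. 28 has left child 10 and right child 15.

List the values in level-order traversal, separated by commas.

Level-order visits nodes level by level from the root, left to right within each level.
Level 0: 34
Level 1: 26, 18
Level 2: 7, 1, 11
Level 3: 21, 13
Level 4: 29, 22, 28
Level 5: 30, 27, 6, 10, 15
Level 6: 37

34, 26, 18, 7, 1, 11, 21, 13, 29, 22, 28, 30, 27, 6, 10, 15, 37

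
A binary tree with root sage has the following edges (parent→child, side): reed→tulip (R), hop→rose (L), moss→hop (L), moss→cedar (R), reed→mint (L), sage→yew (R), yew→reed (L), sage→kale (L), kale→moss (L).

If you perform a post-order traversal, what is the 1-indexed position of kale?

Post-order visits the left subtree, then the right subtree, then the node.
At sage: go left to kale.
  At kale: go left to moss.
    At moss: go left to hop.
      At hop: go left to rose.
        rose is a leaf — visit rose.
      At hop: no right child.
      Visit hop.
    At moss: go right to cedar.
      cedar is a leaf — visit cedar.
    Visit moss.
  At kale: no right child.
  Visit kale.
At sage: go right to yew.
  At yew: go left to reed.
    At reed: go left to mint.
      mint is a leaf — visit mint.
    At reed: go right to tulip.
      tulip is a leaf — visit tulip.
    Visit reed.
  At yew: no right child.
  Visit yew.
Visit sage.
Full post-order sequence: rose, hop, cedar, moss, kale, mint, tulip, reed, yew, sage.

5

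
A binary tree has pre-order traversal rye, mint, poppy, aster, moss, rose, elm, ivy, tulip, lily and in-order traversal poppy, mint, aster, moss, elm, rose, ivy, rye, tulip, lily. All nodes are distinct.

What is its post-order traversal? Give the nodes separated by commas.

The first element of pre-order is the root; it splits in-order into left and right subtrees.
Root rye: left subtree has 7 nodes {poppy, mint, aster, moss, elm, rose, ivy}, right has 2 {tulip, lily}.
  Root mint: left subtree has 1 node {poppy}, right has 5 {aster, moss, elm, rose, ivy}.
    Root aster: left subtree has 0 nodes { }, right has 4 {moss, elm, rose, ivy}.
      Root moss: left subtree has 0 nodes { }, right has 3 {elm, rose, ivy}.
        Root rose: left subtree has 1 node {elm}, right has 1 {ivy}.
  Root tulip: left subtree has 0 nodes { }, right has 1 {lily}.

poppy, elm, ivy, rose, moss, aster, mint, lily, tulip, rye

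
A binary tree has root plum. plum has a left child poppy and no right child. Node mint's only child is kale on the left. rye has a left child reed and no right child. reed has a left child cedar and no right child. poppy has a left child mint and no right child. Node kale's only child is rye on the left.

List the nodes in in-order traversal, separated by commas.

cedar, reed, rye, kale, mint, poppy, plum

In-order visits the left subtree, then the node, then the right subtree.
At plum: go left to poppy.
  At poppy: go left to mint.
    At mint: go left to kale.
      At kale: go left to rye.
        At rye: go left to reed.
          At reed: go left to cedar.
            cedar is a leaf — visit cedar.
          Visit reed.
          At reed: no right child.
        Visit rye.
        At rye: no right child.
      Visit kale.
      At kale: no right child.
    Visit mint.
    At mint: no right child.
  Visit poppy.
  At poppy: no right child.
Visit plum.
At plum: no right child.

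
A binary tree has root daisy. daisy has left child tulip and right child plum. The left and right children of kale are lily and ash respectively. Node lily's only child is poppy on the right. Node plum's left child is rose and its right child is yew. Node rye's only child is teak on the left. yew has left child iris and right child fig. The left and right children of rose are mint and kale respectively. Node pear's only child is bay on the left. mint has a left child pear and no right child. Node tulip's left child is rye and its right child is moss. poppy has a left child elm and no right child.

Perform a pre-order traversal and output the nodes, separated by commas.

daisy, tulip, rye, teak, moss, plum, rose, mint, pear, bay, kale, lily, poppy, elm, ash, yew, iris, fig

Pre-order visits the node, then its left subtree, then its right subtree.
Visit daisy.
At daisy: go left to tulip.
  Visit tulip.
  At tulip: go left to rye.
    Visit rye.
    At rye: go left to teak.
      teak is a leaf — visit teak.
    At rye: no right child.
  At tulip: go right to moss.
    moss is a leaf — visit moss.
At daisy: go right to plum.
  Visit plum.
  At plum: go left to rose.
    Visit rose.
    At rose: go left to mint.
      Visit mint.
      At mint: go left to pear.
        Visit pear.
        At pear: go left to bay.
          bay is a leaf — visit bay.
        At pear: no right child.
      At mint: no right child.
    At rose: go right to kale.
      Visit kale.
      At kale: go left to lily.
        Visit lily.
        At lily: no left child.
        At lily: go right to poppy.
          Visit poppy.
          At poppy: go left to elm.
            elm is a leaf — visit elm.
          At poppy: no right child.
      At kale: go right to ash.
        ash is a leaf — visit ash.
  At plum: go right to yew.
    Visit yew.
    At yew: go left to iris.
      iris is a leaf — visit iris.
    At yew: go right to fig.
      fig is a leaf — visit fig.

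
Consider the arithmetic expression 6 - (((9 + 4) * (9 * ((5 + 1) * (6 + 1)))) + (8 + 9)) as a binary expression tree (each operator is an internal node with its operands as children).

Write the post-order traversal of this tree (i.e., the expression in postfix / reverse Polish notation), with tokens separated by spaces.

6 9 4 + 9 5 1 + 6 1 + * * * 8 9 + + -

Post-order on an expression tree gives postfix notation: for each operator, emit left operand, right operand, then the operator.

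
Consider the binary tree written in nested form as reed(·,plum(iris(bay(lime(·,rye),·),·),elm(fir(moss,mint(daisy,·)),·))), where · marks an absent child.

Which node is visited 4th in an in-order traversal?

bay

In-order visits the left subtree, then the node, then the right subtree.
At reed: no left child.
Visit reed.
At reed: go right to plum.
  At plum: go left to iris.
    At iris: go left to bay.
      At bay: go left to lime.
        At lime: no left child.
        Visit lime.
        At lime: go right to rye.
          rye is a leaf — visit rye.
      Visit bay.
      At bay: no right child.
    Visit iris.
    At iris: no right child.
  Visit plum.
  At plum: go right to elm.
    At elm: go left to fir.
      At fir: go left to moss.
        moss is a leaf — visit moss.
      Visit fir.
      At fir: go right to mint.
        At mint: go left to daisy.
          daisy is a leaf — visit daisy.
        Visit mint.
        At mint: no right child.
    Visit elm.
    At elm: no right child.
Full in-order sequence: reed, lime, rye, bay, iris, plum, moss, fir, daisy, mint, elm.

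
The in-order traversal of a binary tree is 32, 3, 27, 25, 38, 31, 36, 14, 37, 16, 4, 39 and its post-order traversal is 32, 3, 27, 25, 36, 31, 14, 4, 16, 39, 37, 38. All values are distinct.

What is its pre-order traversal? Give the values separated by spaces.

The last element of post-order is the root; it splits in-order into left and right subtrees.
Root 38: left subtree has 4 nodes {32, 3, 27, 25}, right has 7 {31, 36, 14, 37, 16, 4, 39}.
  Root 25: left subtree has 3 nodes {32, 3, 27}, right has 0 { }.
    Root 27: left subtree has 2 nodes {32, 3}, right has 0 { }.
      Root 3: left subtree has 1 node {32}, right has 0 { }.
  Root 37: left subtree has 3 nodes {31, 36, 14}, right has 3 {16, 4, 39}.
    Root 14: left subtree has 2 nodes {31, 36}, right has 0 { }.
      Root 31: left subtree has 0 nodes { }, right has 1 {36}.
    Root 39: left subtree has 2 nodes {16, 4}, right has 0 { }.
      Root 16: left subtree has 0 nodes { }, right has 1 {4}.

38 25 27 3 32 37 14 31 36 39 16 4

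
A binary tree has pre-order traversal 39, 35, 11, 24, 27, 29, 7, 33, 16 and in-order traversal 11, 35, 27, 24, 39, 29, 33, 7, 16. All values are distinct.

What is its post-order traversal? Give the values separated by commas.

The first element of pre-order is the root; it splits in-order into left and right subtrees.
Root 39: left subtree has 4 nodes {11, 35, 27, 24}, right has 4 {29, 33, 7, 16}.
  Root 35: left subtree has 1 node {11}, right has 2 {27, 24}.
    Root 24: left subtree has 1 node {27}, right has 0 { }.
  Root 29: left subtree has 0 nodes { }, right has 3 {33, 7, 16}.
    Root 7: left subtree has 1 node {33}, right has 1 {16}.

11, 27, 24, 35, 33, 16, 7, 29, 39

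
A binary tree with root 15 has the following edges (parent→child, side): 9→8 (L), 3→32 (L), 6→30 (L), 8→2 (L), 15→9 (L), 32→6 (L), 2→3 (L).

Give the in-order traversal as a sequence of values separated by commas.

In-order visits the left subtree, then the node, then the right subtree.
At 15: go left to 9.
  At 9: go left to 8.
    At 8: go left to 2.
      At 2: go left to 3.
        At 3: go left to 32.
          At 32: go left to 6.
            At 6: go left to 30.
              30 is a leaf — visit 30.
            Visit 6.
            At 6: no right child.
          Visit 32.
          At 32: no right child.
        Visit 3.
        At 3: no right child.
      Visit 2.
      At 2: no right child.
    Visit 8.
    At 8: no right child.
  Visit 9.
  At 9: no right child.
Visit 15.
At 15: no right child.

30, 6, 32, 3, 2, 8, 9, 15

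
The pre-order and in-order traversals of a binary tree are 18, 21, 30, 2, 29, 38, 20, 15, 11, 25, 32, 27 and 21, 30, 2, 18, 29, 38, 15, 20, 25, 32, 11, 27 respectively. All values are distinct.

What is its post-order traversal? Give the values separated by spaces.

2 30 21 15 32 25 27 11 20 38 29 18

The first element of pre-order is the root; it splits in-order into left and right subtrees.
Root 18: left subtree has 3 nodes {21, 30, 2}, right has 8 {29, 38, 15, 20, 25, 32, 11, 27}.
  Root 21: left subtree has 0 nodes { }, right has 2 {30, 2}.
    Root 30: left subtree has 0 nodes { }, right has 1 {2}.
  Root 29: left subtree has 0 nodes { }, right has 7 {38, 15, 20, 25, 32, 11, 27}.
    Root 38: left subtree has 0 nodes { }, right has 6 {15, 20, 25, 32, 11, 27}.
      Root 20: left subtree has 1 node {15}, right has 4 {25, 32, 11, 27}.
        Root 11: left subtree has 2 nodes {25, 32}, right has 1 {27}.
          Root 25: left subtree has 0 nodes { }, right has 1 {32}.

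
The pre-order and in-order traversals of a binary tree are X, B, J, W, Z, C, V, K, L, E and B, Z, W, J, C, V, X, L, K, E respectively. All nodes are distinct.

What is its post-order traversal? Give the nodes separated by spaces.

Z W V C J B L E K X

The first element of pre-order is the root; it splits in-order into left and right subtrees.
Root X: left subtree has 6 nodes {B, Z, W, J, C, V}, right has 3 {L, K, E}.
  Root B: left subtree has 0 nodes { }, right has 5 {Z, W, J, C, V}.
    Root J: left subtree has 2 nodes {Z, W}, right has 2 {C, V}.
      Root W: left subtree has 1 node {Z}, right has 0 { }.
      Root C: left subtree has 0 nodes { }, right has 1 {V}.
  Root K: left subtree has 1 node {L}, right has 1 {E}.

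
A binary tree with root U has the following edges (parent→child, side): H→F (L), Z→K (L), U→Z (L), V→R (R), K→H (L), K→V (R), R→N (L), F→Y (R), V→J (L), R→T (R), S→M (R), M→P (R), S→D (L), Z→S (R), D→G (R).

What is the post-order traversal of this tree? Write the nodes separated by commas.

Y, F, H, J, N, T, R, V, K, G, D, P, M, S, Z, U

Post-order visits the left subtree, then the right subtree, then the node.
At U: go left to Z.
  At Z: go left to K.
    At K: go left to H.
      At H: go left to F.
        At F: no left child.
        At F: go right to Y.
          Y is a leaf — visit Y.
        Visit F.
      At H: no right child.
      Visit H.
    At K: go right to V.
      At V: go left to J.
        J is a leaf — visit J.
      At V: go right to R.
        At R: go left to N.
          N is a leaf — visit N.
        At R: go right to T.
          T is a leaf — visit T.
        Visit R.
      Visit V.
    Visit K.
  At Z: go right to S.
    At S: go left to D.
      At D: no left child.
      At D: go right to G.
        G is a leaf — visit G.
      Visit D.
    At S: go right to M.
      At M: no left child.
      At M: go right to P.
        P is a leaf — visit P.
      Visit M.
    Visit S.
  Visit Z.
At U: no right child.
Visit U.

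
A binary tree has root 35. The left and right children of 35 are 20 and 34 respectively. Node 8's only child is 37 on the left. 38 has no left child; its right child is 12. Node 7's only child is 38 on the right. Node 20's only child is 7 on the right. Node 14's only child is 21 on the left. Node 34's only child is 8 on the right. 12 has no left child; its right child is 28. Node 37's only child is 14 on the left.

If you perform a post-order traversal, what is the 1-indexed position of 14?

7

Post-order visits the left subtree, then the right subtree, then the node.
At 35: go left to 20.
  At 20: no left child.
  At 20: go right to 7.
    At 7: no left child.
    At 7: go right to 38.
      At 38: no left child.
      At 38: go right to 12.
        At 12: no left child.
        At 12: go right to 28.
          28 is a leaf — visit 28.
        Visit 12.
      Visit 38.
    Visit 7.
  Visit 20.
At 35: go right to 34.
  At 34: no left child.
  At 34: go right to 8.
    At 8: go left to 37.
      At 37: go left to 14.
        At 14: go left to 21.
          21 is a leaf — visit 21.
        At 14: no right child.
        Visit 14.
      At 37: no right child.
      Visit 37.
    At 8: no right child.
    Visit 8.
  Visit 34.
Visit 35.
Full post-order sequence: 28, 12, 38, 7, 20, 21, 14, 37, 8, 34, 35.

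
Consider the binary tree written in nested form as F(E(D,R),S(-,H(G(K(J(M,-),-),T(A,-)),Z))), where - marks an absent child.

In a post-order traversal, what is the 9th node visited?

Post-order visits the left subtree, then the right subtree, then the node.
At F: go left to E.
  At E: go left to D.
    D is a leaf — visit D.
  At E: go right to R.
    R is a leaf — visit R.
  Visit E.
At F: go right to S.
  At S: no left child.
  At S: go right to H.
    At H: go left to G.
      At G: go left to K.
        At K: go left to J.
          At J: go left to M.
            M is a leaf — visit M.
          At J: no right child.
          Visit J.
        At K: no right child.
        Visit K.
      At G: go right to T.
        At T: go left to A.
          A is a leaf — visit A.
        At T: no right child.
        Visit T.
      Visit G.
    At H: go right to Z.
      Z is a leaf — visit Z.
    Visit H.
  Visit S.
Visit F.
Full post-order sequence: D, R, E, M, J, K, A, T, G, Z, H, S, F.

G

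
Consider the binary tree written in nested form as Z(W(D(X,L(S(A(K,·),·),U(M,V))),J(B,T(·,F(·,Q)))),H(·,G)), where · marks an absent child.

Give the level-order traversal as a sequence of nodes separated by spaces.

Level-order visits nodes level by level from the root, left to right within each level.
Level 0: Z
Level 1: W, H
Level 2: D, J, G
Level 3: X, L, B, T
Level 4: S, U, F
Level 5: A, M, V, Q
Level 6: K

Z W H D J G X L B T S U F A M V Q K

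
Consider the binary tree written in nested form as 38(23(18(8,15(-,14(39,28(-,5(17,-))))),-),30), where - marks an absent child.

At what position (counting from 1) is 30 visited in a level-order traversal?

Level-order visits nodes level by level from the root, left to right within each level.
Level 0: 38
Level 1: 23, 30
Level 2: 18
Level 3: 8, 15
Level 4: 14
Level 5: 39, 28
Level 6: 5
Level 7: 17
Full level-order sequence: 38, 23, 30, 18, 8, 15, 14, 39, 28, 5, 17.

3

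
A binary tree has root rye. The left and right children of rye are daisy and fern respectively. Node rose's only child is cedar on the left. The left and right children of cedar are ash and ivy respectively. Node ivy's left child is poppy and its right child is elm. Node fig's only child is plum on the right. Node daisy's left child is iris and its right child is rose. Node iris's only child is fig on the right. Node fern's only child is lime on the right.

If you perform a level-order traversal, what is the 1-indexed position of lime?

Level-order visits nodes level by level from the root, left to right within each level.
Level 0: rye
Level 1: daisy, fern
Level 2: iris, rose, lime
Level 3: fig, cedar
Level 4: plum, ash, ivy
Level 5: poppy, elm
Full level-order sequence: rye, daisy, fern, iris, rose, lime, fig, cedar, plum, ash, ivy, poppy, elm.

6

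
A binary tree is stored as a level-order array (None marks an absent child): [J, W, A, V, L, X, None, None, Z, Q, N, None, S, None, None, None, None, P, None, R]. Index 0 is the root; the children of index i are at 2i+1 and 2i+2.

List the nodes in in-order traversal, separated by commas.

In-order visits the left subtree, then the node, then the right subtree.
At J: go left to W.
  At W: go left to V.
    At V: no left child.
    Visit V.
    At V: go right to Z.
      At Z: go left to P.
        P is a leaf — visit P.
      Visit Z.
      At Z: no right child.
  Visit W.
  At W: go right to L.
    At L: go left to Q.
      At Q: go left to R.
        R is a leaf — visit R.
      Visit Q.
      At Q: no right child.
    Visit L.
    At L: go right to N.
      N is a leaf — visit N.
Visit J.
At J: go right to A.
  At A: go left to X.
    At X: no left child.
    Visit X.
    At X: go right to S.
      S is a leaf — visit S.
  Visit A.
  At A: no right child.

V, P, Z, W, R, Q, L, N, J, X, S, A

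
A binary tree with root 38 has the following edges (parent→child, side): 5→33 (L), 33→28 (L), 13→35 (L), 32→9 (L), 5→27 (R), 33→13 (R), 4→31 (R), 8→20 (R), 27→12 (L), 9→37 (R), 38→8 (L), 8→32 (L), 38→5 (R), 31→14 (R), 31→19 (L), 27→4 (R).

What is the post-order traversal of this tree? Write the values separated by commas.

Post-order visits the left subtree, then the right subtree, then the node.
At 38: go left to 8.
  At 8: go left to 32.
    At 32: go left to 9.
      At 9: no left child.
      At 9: go right to 37.
        37 is a leaf — visit 37.
      Visit 9.
    At 32: no right child.
    Visit 32.
  At 8: go right to 20.
    20 is a leaf — visit 20.
  Visit 8.
At 38: go right to 5.
  At 5: go left to 33.
    At 33: go left to 28.
      28 is a leaf — visit 28.
    At 33: go right to 13.
      At 13: go left to 35.
        35 is a leaf — visit 35.
      At 13: no right child.
      Visit 13.
    Visit 33.
  At 5: go right to 27.
    At 27: go left to 12.
      12 is a leaf — visit 12.
    At 27: go right to 4.
      At 4: no left child.
      At 4: go right to 31.
        At 31: go left to 19.
          19 is a leaf — visit 19.
        At 31: go right to 14.
          14 is a leaf — visit 14.
        Visit 31.
      Visit 4.
    Visit 27.
  Visit 5.
Visit 38.

37, 9, 32, 20, 8, 28, 35, 13, 33, 12, 19, 14, 31, 4, 27, 5, 38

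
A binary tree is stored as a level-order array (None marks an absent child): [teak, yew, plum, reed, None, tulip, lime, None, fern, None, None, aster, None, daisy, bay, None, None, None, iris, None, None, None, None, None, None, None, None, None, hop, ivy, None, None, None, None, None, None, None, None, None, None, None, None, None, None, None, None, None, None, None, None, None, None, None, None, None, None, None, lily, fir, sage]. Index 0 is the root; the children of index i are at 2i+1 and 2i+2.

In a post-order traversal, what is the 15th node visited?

plum

Post-order visits the left subtree, then the right subtree, then the node.
At teak: go left to yew.
  At yew: go left to reed.
    At reed: no left child.
    At reed: go right to fern.
      At fern: no left child.
      At fern: go right to iris.
        iris is a leaf — visit iris.
      Visit fern.
    Visit reed.
  At yew: no right child.
  Visit yew.
At teak: go right to plum.
  At plum: go left to tulip.
    At tulip: go left to aster.
      aster is a leaf — visit aster.
    At tulip: no right child.
    Visit tulip.
  At plum: go right to lime.
    At lime: go left to daisy.
      At daisy: no left child.
      At daisy: go right to hop.
        At hop: go left to lily.
          lily is a leaf — visit lily.
        At hop: go right to fir.
          fir is a leaf — visit fir.
        Visit hop.
      Visit daisy.
    At lime: go right to bay.
      At bay: go left to ivy.
        At ivy: go left to sage.
          sage is a leaf — visit sage.
        At ivy: no right child.
        Visit ivy.
      At bay: no right child.
      Visit bay.
    Visit lime.
  Visit plum.
Visit teak.
Full post-order sequence: iris, fern, reed, yew, aster, tulip, lily, fir, hop, daisy, sage, ivy, bay, lime, plum, teak.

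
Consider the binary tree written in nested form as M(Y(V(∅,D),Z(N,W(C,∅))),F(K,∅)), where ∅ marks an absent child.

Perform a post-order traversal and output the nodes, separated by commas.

D, V, N, C, W, Z, Y, K, F, M

Post-order visits the left subtree, then the right subtree, then the node.
At M: go left to Y.
  At Y: go left to V.
    At V: no left child.
    At V: go right to D.
      D is a leaf — visit D.
    Visit V.
  At Y: go right to Z.
    At Z: go left to N.
      N is a leaf — visit N.
    At Z: go right to W.
      At W: go left to C.
        C is a leaf — visit C.
      At W: no right child.
      Visit W.
    Visit Z.
  Visit Y.
At M: go right to F.
  At F: go left to K.
    K is a leaf — visit K.
  At F: no right child.
  Visit F.
Visit M.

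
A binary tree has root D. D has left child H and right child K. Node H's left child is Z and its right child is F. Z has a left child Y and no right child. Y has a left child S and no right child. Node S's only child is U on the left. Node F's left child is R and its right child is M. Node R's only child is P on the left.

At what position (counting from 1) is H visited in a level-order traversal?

2

Level-order visits nodes level by level from the root, left to right within each level.
Level 0: D
Level 1: H, K
Level 2: Z, F
Level 3: Y, R, M
Level 4: S, P
Level 5: U
Full level-order sequence: D, H, K, Z, F, Y, R, M, S, P, U.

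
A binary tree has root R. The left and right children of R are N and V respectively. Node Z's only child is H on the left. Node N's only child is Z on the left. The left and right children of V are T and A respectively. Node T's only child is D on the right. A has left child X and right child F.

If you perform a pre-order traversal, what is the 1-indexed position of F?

10

Pre-order visits the node, then its left subtree, then its right subtree.
Visit R.
At R: go left to N.
  Visit N.
  At N: go left to Z.
    Visit Z.
    At Z: go left to H.
      H is a leaf — visit H.
    At Z: no right child.
  At N: no right child.
At R: go right to V.
  Visit V.
  At V: go left to T.
    Visit T.
    At T: no left child.
    At T: go right to D.
      D is a leaf — visit D.
  At V: go right to A.
    Visit A.
    At A: go left to X.
      X is a leaf — visit X.
    At A: go right to F.
      F is a leaf — visit F.
Full pre-order sequence: R, N, Z, H, V, T, D, A, X, F.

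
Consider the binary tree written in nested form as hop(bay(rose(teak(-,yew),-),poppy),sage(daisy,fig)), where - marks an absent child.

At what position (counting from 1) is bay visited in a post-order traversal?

Post-order visits the left subtree, then the right subtree, then the node.
At hop: go left to bay.
  At bay: go left to rose.
    At rose: go left to teak.
      At teak: no left child.
      At teak: go right to yew.
        yew is a leaf — visit yew.
      Visit teak.
    At rose: no right child.
    Visit rose.
  At bay: go right to poppy.
    poppy is a leaf — visit poppy.
  Visit bay.
At hop: go right to sage.
  At sage: go left to daisy.
    daisy is a leaf — visit daisy.
  At sage: go right to fig.
    fig is a leaf — visit fig.
  Visit sage.
Visit hop.
Full post-order sequence: yew, teak, rose, poppy, bay, daisy, fig, sage, hop.

5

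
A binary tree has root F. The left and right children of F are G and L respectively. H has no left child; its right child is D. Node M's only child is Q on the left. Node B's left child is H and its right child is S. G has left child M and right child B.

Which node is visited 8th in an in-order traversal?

F

In-order visits the left subtree, then the node, then the right subtree.
At F: go left to G.
  At G: go left to M.
    At M: go left to Q.
      Q is a leaf — visit Q.
    Visit M.
    At M: no right child.
  Visit G.
  At G: go right to B.
    At B: go left to H.
      At H: no left child.
      Visit H.
      At H: go right to D.
        D is a leaf — visit D.
    Visit B.
    At B: go right to S.
      S is a leaf — visit S.
Visit F.
At F: go right to L.
  L is a leaf — visit L.
Full in-order sequence: Q, M, G, H, D, B, S, F, L.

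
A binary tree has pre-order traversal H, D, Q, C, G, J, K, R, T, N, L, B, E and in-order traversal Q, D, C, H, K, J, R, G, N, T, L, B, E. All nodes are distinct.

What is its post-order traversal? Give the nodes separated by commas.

Q, C, D, K, R, J, N, E, B, L, T, G, H

The first element of pre-order is the root; it splits in-order into left and right subtrees.
Root H: left subtree has 3 nodes {Q, D, C}, right has 9 {K, J, R, G, N, T, L, B, E}.
  Root D: left subtree has 1 node {Q}, right has 1 {C}.
  Root G: left subtree has 3 nodes {K, J, R}, right has 5 {N, T, L, B, E}.
    Root J: left subtree has 1 node {K}, right has 1 {R}.
    Root T: left subtree has 1 node {N}, right has 3 {L, B, E}.
      Root L: left subtree has 0 nodes { }, right has 2 {B, E}.
        Root B: left subtree has 0 nodes { }, right has 1 {E}.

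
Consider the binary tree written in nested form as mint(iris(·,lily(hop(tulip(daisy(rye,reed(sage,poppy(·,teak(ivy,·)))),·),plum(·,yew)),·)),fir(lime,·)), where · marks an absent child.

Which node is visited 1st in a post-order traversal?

rye

Post-order visits the left subtree, then the right subtree, then the node.
At mint: go left to iris.
  At iris: no left child.
  At iris: go right to lily.
    At lily: go left to hop.
      At hop: go left to tulip.
        At tulip: go left to daisy.
          At daisy: go left to rye.
            rye is a leaf — visit rye.
          At daisy: go right to reed.
            At reed: go left to sage.
              sage is a leaf — visit sage.
            At reed: go right to poppy.
              At poppy: no left child.
              At poppy: go right to teak.
                At teak: go left to ivy.
                  ivy is a leaf — visit ivy.
                At teak: no right child.
                Visit teak.
              Visit poppy.
            Visit reed.
          Visit daisy.
        At tulip: no right child.
        Visit tulip.
      At hop: go right to plum.
        At plum: no left child.
        At plum: go right to yew.
          yew is a leaf — visit yew.
        Visit plum.
      Visit hop.
    At lily: no right child.
    Visit lily.
  Visit iris.
At mint: go right to fir.
  At fir: go left to lime.
    lime is a leaf — visit lime.
  At fir: no right child.
  Visit fir.
Visit mint.
Full post-order sequence: rye, sage, ivy, teak, poppy, reed, daisy, tulip, yew, plum, hop, lily, iris, lime, fir, mint.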